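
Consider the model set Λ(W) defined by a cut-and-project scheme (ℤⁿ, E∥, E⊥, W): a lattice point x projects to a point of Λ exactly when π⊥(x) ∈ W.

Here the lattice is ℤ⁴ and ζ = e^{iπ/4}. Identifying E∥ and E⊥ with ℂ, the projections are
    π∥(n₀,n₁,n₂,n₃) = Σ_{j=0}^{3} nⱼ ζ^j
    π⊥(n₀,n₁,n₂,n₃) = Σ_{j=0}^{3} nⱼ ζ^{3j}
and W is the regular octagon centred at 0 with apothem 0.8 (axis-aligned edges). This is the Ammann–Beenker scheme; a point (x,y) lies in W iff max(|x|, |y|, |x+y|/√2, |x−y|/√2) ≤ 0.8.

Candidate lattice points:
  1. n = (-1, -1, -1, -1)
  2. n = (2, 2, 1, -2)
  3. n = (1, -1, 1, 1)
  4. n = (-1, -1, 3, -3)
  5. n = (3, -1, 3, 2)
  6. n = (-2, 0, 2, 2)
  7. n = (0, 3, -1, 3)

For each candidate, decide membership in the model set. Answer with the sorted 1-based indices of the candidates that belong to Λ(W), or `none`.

With ζ = e^{iπ/4} the internal vectors are ζ^0,ζ^3,ζ^6,ζ^9.
#1 (-1, -1, -1, -1): internal (-1.00000, -0.41421); octagon support 1.00000 vs apothem 0.8 → ∉ W
#2 (2, 2, 1, -2): internal (-0.82843, -1.00000); octagon support 1.29289 vs apothem 0.8 → ∉ W
#3 (1, -1, 1, 1): internal (2.41421, -1.00000); octagon support 2.41421 vs apothem 0.8 → ∉ W
#4 (-1, -1, 3, -3): internal (-2.41421, -5.82843); octagon support 5.82843 vs apothem 0.8 → ∉ W
#5 (3, -1, 3, 2): internal (5.12132, -2.29289); octagon support 5.24264 vs apothem 0.8 → ∉ W
#6 (-2, 0, 2, 2): internal (-0.58579, -0.58579); octagon support 0.82843 vs apothem 0.8 → ∉ W
#7 (0, 3, -1, 3): internal (0.00000, 5.24264); octagon support 5.24264 vs apothem 0.8 → ∉ W

none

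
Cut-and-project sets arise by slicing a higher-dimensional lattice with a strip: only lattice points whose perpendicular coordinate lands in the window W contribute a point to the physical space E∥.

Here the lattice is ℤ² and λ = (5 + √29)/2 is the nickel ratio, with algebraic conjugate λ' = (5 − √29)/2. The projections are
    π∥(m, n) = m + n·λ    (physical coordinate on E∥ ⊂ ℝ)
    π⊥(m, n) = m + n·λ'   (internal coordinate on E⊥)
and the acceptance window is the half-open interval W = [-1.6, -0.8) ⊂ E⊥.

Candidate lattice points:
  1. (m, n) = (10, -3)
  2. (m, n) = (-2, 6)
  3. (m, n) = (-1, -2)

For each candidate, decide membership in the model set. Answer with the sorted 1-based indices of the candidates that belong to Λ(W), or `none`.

none

Numerically λ ≈ 5.1926 and λ' = −1/λ ≈ -0.1926.
[1] lift (10,-3): star map gives 10.5777; window check -1.6 ≤ 10.5777 < -0.8 is false → out
[2] lift (-2,6): star map gives -3.1555; window check -1.6 ≤ -3.1555 < -0.8 is false → out
[3] lift (-1,-2): star map gives -0.6148; window check -1.6 ≤ -0.6148 < -0.8 is false → out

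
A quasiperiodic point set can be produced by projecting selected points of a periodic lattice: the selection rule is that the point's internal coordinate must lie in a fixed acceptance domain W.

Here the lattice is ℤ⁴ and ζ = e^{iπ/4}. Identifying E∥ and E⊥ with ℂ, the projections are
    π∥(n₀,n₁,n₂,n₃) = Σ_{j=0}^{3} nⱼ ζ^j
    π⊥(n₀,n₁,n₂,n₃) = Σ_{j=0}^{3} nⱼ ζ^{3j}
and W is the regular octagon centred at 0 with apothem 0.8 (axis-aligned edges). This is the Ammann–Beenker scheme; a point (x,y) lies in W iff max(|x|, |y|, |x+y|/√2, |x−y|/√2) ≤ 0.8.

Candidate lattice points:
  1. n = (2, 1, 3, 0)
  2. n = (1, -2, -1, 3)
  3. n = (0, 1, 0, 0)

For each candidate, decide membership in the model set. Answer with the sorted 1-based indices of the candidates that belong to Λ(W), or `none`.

none

Internal map: ζ^{3j} for j=0..3 gives (1,0), (−√2/2,√2/2), (0,−1), (√2/2,√2/2).
#1 (2, 1, 3, 0): internal (1.29289, -2.29289); octagon support 2.53553 vs apothem 0.8 → ∉ W
#2 (1, -2, -1, 3): internal (4.53553, 1.70711); octagon support 4.53553 vs apothem 0.8 → ∉ W
#3 (0, 1, 0, 0): internal (-0.70711, 0.70711); octagon support 1.00000 vs apothem 0.8 → ∉ W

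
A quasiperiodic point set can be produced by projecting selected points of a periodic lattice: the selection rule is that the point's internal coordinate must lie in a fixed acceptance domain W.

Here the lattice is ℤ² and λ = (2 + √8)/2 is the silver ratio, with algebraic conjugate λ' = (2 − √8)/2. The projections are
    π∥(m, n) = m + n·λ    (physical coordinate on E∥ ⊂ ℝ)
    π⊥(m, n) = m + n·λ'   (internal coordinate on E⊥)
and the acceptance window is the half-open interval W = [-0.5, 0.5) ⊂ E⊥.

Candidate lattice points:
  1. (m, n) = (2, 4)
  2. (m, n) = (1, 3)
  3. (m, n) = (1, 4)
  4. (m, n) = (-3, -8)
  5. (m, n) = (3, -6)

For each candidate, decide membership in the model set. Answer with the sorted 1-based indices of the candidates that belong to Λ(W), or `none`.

Compute λ' = (2−√8)/2 = -0.41421, so π⊥(m,n) = m -0.41421·n.
#1 (2,4): internal coord 2 + (4)·λ' = +0.34315; +0.34315 ∈ [-0.5, 0.5) → IN Λ
#2 (1,3): internal coord 1 + (3)·λ' = -0.24264; -0.24264 ∈ [-0.5, 0.5) → IN Λ
#3 (1,4): internal coord 1 + (4)·λ' = -0.65685; -0.65685 ∉ [-0.5, 0.5) → out
#4 (-3,-8): internal coord -3 + (-8)·λ' = +0.31371; +0.31371 ∈ [-0.5, 0.5) → IN Λ
#5 (3,-6): internal coord 3 + (-6)·λ' = +5.48528; +5.48528 ∉ [-0.5, 0.5) → out

1, 2, 4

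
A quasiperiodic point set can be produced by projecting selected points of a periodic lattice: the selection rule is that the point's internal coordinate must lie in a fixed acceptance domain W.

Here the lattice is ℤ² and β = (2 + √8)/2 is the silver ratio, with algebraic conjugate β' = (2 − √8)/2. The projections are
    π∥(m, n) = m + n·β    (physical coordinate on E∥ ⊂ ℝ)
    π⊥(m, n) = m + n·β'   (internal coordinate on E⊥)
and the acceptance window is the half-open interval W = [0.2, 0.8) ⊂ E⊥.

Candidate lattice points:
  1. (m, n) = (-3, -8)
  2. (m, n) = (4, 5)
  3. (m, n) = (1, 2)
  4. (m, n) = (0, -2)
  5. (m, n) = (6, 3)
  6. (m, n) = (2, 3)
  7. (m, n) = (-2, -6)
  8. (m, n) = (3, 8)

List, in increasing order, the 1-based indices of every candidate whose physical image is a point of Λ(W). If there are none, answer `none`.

β' = (2−√8)/2 ≈ -0.41421.
[1] lift (-3,-8): star map gives 0.31371; window check 0.2 ≤ 0.31371 < 0.8 is true → IN Λ
[2] lift (4,5): star map gives 1.92893; window check 0.2 ≤ 1.92893 < 0.8 is false → out
[3] lift (1,2): star map gives 0.17157; window check 0.2 ≤ 0.17157 < 0.8 is false → out
[4] lift (0,-2): star map gives 0.82843; window check 0.2 ≤ 0.82843 < 0.8 is false → out
[5] lift (6,3): star map gives 4.75736; window check 0.2 ≤ 4.75736 < 0.8 is false → out
[6] lift (2,3): star map gives 0.75736; window check 0.2 ≤ 0.75736 < 0.8 is true → IN Λ
[7] lift (-2,-6): star map gives 0.48528; window check 0.2 ≤ 0.48528 < 0.8 is true → IN Λ
[8] lift (3,8): star map gives -0.31371; window check 0.2 ≤ -0.31371 < 0.8 is false → out

1, 6, 7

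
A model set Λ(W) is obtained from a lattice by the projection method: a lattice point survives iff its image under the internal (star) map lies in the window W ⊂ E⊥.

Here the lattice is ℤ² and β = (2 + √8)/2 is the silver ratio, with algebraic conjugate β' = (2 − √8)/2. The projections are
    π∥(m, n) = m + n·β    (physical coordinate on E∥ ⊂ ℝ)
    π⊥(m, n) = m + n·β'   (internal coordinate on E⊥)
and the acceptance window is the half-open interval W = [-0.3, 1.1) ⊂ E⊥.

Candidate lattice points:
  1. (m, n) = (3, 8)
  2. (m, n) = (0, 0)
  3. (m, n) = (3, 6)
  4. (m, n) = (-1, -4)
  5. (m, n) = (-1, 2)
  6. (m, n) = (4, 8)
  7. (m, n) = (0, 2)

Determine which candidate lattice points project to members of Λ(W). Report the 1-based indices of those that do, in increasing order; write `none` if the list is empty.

2, 3, 4, 6

Numerically β ≈ 2.41421 and β' = −1/β ≈ -0.41421.
[1] lift (3,8): star map gives -0.31371; window check -0.3 ≤ -0.31371 < 1.1 is false → out
[2] lift (0,0): star map gives 0.00000; window check -0.3 ≤ 0.00000 < 1.1 is true → IN Λ
[3] lift (3,6): star map gives 0.51472; window check -0.3 ≤ 0.51472 < 1.1 is true → IN Λ
[4] lift (-1,-4): star map gives 0.65685; window check -0.3 ≤ 0.65685 < 1.1 is true → IN Λ
[5] lift (-1,2): star map gives -1.82843; window check -0.3 ≤ -1.82843 < 1.1 is false → out
[6] lift (4,8): star map gives 0.68629; window check -0.3 ≤ 0.68629 < 1.1 is true → IN Λ
[7] lift (0,2): star map gives -0.82843; window check -0.3 ≤ -0.82843 < 1.1 is false → out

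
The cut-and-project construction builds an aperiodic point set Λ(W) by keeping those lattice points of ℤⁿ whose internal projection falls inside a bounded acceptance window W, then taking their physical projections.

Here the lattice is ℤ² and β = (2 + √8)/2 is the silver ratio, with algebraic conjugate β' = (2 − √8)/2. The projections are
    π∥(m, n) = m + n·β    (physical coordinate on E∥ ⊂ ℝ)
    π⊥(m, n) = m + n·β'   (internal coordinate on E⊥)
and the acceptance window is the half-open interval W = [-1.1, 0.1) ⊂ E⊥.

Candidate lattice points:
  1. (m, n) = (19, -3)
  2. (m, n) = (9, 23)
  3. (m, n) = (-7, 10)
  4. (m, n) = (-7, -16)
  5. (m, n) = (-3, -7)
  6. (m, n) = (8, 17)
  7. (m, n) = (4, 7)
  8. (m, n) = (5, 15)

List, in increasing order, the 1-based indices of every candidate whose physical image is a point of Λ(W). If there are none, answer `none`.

2, 4, 5

Compute β' = (2−√8)/2 = -0.4142, so π⊥(m,n) = m -0.4142·n.
candidate 1: (m,n)=(19,-3) → π∥ = 19-3·β ≈ 11.7574, π⊥ = 19-3·β' ≈ 20.2426 ∉ [-1.1, 0.1) ⇒ out
candidate 2: (m,n)=(9,23) → π∥ = 9+23·β ≈ 64.5269, π⊥ = 9+23·β' ≈ -0.5269 ∈ [-1.1, 0.1) ⇒ IN Λ
candidate 3: (m,n)=(-7,10) → π∥ = -7+10·β ≈ 17.1421, π⊥ = -7+10·β' ≈ -11.1421 ∉ [-1.1, 0.1) ⇒ out
candidate 4: (m,n)=(-7,-16) → π∥ = -7-16·β ≈ -45.6274, π⊥ = -7-16·β' ≈ -0.3726 ∈ [-1.1, 0.1) ⇒ IN Λ
candidate 5: (m,n)=(-3,-7) → π∥ = -3-7·β ≈ -19.8995, π⊥ = -3-7·β' ≈ -0.1005 ∈ [-1.1, 0.1) ⇒ IN Λ
candidate 6: (m,n)=(8,17) → π∥ = 8+17·β ≈ 49.0416, π⊥ = 8+17·β' ≈ 0.9584 ∉ [-1.1, 0.1) ⇒ out
candidate 7: (m,n)=(4,7) → π∥ = 4+7·β ≈ 20.8995, π⊥ = 4+7·β' ≈ 1.1005 ∉ [-1.1, 0.1) ⇒ out
candidate 8: (m,n)=(5,15) → π∥ = 5+15·β ≈ 41.2132, π⊥ = 5+15·β' ≈ -1.2132 ∉ [-1.1, 0.1) ⇒ out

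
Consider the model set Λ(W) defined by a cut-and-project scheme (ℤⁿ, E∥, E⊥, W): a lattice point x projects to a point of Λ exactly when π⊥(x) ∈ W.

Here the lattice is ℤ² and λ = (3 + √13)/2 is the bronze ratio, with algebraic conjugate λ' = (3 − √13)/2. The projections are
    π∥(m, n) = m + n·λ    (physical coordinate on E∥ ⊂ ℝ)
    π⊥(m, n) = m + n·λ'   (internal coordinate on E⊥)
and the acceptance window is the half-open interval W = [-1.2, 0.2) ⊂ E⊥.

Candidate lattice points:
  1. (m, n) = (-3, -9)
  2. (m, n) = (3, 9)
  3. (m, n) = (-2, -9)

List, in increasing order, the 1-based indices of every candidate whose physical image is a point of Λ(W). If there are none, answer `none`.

λ' = (3−√13)/2 ≈ -0.3028.
[1] lift (-3,-9): star map gives -0.2750; window check -1.2 ≤ -0.2750 < 0.2 is true → IN Λ
[2] lift (3,9): star map gives 0.2750; window check -1.2 ≤ 0.2750 < 0.2 is false → out
[3] lift (-2,-9): star map gives 0.7250; window check -1.2 ≤ 0.7250 < 0.2 is false → out

1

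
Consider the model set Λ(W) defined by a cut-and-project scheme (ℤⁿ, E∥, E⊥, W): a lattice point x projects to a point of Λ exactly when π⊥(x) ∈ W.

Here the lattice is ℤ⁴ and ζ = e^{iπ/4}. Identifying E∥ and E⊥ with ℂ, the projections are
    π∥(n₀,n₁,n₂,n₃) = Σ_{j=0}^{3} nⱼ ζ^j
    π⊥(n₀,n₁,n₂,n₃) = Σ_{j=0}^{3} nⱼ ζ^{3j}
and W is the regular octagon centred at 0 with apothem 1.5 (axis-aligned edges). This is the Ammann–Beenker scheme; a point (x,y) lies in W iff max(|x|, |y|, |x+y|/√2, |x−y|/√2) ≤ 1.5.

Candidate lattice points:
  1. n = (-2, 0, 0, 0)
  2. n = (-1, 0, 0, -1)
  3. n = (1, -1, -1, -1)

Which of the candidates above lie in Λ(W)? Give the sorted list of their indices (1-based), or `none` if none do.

With ζ = e^{iπ/4} the internal vectors are ζ^0,ζ^3,ζ^6,ζ^9.
#1 (-2, 0, 0, 0): internal (-2.000000, 0.000000); octagon support 2.000000 vs apothem 1.5 → ∉ W
#2 (-1, 0, 0, -1): internal (-1.707107, -0.707107); octagon support 1.707107 vs apothem 1.5 → ∉ W
#3 (1, -1, -1, -1): internal (1.000000, -0.414214); octagon support 1.000000 vs apothem 1.5 → ∈ W

3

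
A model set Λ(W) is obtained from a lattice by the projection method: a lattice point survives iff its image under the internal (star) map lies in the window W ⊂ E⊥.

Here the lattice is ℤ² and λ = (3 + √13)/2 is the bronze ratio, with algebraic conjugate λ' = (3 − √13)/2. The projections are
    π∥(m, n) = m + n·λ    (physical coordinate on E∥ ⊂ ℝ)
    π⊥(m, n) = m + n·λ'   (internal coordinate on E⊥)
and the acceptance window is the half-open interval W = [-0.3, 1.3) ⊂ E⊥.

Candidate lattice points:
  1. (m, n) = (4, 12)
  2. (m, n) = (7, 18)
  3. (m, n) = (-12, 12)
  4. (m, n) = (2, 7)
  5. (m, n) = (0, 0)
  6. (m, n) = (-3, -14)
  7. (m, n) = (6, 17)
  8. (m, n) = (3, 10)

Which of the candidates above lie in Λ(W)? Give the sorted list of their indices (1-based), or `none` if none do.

1, 4, 5, 6, 7, 8

Numerically λ ≈ 3.302776 and λ' = −1/λ ≈ -0.302776.
[1] lift (4,12): star map gives 0.366692; window check -0.3 ≤ 0.366692 < 1.3 is true → IN Λ
[2] lift (7,18): star map gives 1.550039; window check -0.3 ≤ 1.550039 < 1.3 is false → out
[3] lift (-12,12): star map gives -15.633308; window check -0.3 ≤ -15.633308 < 1.3 is false → out
[4] lift (2,7): star map gives -0.119429; window check -0.3 ≤ -0.119429 < 1.3 is true → IN Λ
[5] lift (0,0): star map gives 0.000000; window check -0.3 ≤ 0.000000 < 1.3 is true → IN Λ
[6] lift (-3,-14): star map gives 1.238859; window check -0.3 ≤ 1.238859 < 1.3 is true → IN Λ
[7] lift (6,17): star map gives 0.852814; window check -0.3 ≤ 0.852814 < 1.3 is true → IN Λ
[8] lift (3,10): star map gives -0.027756; window check -0.3 ≤ -0.027756 < 1.3 is true → IN Λ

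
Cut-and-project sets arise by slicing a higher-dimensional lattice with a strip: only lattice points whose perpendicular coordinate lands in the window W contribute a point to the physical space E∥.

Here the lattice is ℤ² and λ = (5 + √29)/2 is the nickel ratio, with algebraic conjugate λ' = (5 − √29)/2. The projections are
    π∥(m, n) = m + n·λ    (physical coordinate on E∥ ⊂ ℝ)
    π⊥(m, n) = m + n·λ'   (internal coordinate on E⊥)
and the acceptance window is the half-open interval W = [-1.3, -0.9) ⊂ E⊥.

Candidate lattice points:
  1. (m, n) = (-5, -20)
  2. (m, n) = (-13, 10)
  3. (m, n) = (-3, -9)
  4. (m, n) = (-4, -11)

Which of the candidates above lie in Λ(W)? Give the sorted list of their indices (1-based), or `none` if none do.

Numerically λ ≈ 5.19258 and λ' = −1/λ ≈ -0.19258.
candidate 1: (m,n)=(-5,-20) → π∥ = -5-20·λ ≈ -108.85165, π⊥ = -5-20·λ' ≈ -1.14835 ∈ [-1.3, -0.9) ⇒ IN Λ
candidate 2: (m,n)=(-13,10) → π∥ = -13+10·λ ≈ 38.92582, π⊥ = -13+10·λ' ≈ -14.92582 ∉ [-1.3, -0.9) ⇒ out
candidate 3: (m,n)=(-3,-9) → π∥ = -3-9·λ ≈ -49.73324, π⊥ = -3-9·λ' ≈ -1.26676 ∈ [-1.3, -0.9) ⇒ IN Λ
candidate 4: (m,n)=(-4,-11) → π∥ = -4-11·λ ≈ -61.11841, π⊥ = -4-11·λ' ≈ -1.88159 ∉ [-1.3, -0.9) ⇒ out

1, 3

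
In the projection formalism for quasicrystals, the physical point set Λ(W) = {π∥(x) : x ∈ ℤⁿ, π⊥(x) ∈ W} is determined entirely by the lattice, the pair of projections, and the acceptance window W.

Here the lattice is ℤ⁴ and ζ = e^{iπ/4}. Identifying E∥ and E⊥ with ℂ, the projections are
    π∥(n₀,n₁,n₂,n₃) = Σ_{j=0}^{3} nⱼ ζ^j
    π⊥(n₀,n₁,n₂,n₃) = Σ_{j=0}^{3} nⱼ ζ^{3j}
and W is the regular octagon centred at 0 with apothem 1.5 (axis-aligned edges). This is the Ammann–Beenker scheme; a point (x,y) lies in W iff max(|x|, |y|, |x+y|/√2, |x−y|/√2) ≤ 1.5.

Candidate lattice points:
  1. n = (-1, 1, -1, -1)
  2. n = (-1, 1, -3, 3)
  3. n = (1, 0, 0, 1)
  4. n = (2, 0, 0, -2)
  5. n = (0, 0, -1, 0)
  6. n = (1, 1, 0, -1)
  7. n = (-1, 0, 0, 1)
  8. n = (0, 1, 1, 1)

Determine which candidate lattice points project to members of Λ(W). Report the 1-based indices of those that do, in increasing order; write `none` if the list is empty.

4, 5, 6, 7, 8

Internal map: ζ^{3j} for j=0..3 gives (1,0), (−√2/2,√2/2), (0,−1), (√2/2,√2/2).
candidate 1: n = (-1, 1, -1, -1) → π⊥ ≈ (-2.41421, +1.00000); max(|x|,|y|,|x±y|/√2) = 2.41421 > 1.5 ⇒ ∉ W
candidate 2: n = (-1, 1, -3, 3) → π⊥ ≈ (+0.41421, +5.82843); max(|x|,|y|,|x±y|/√2) = 5.82843 > 1.5 ⇒ ∉ W
candidate 3: n = (1, 0, 0, 1) → π⊥ ≈ (+1.70711, +0.70711); max(|x|,|y|,|x±y|/√2) = 1.70711 > 1.5 ⇒ ∉ W
candidate 4: n = (2, 0, 0, -2) → π⊥ ≈ (+0.58579, -1.41421); max(|x|,|y|,|x±y|/√2) = 1.41421 ≤ 1.5 ⇒ ∈ W
candidate 5: n = (0, 0, -1, 0) → π⊥ ≈ (+0.00000, +1.00000); max(|x|,|y|,|x±y|/√2) = 1.00000 ≤ 1.5 ⇒ ∈ W
candidate 6: n = (1, 1, 0, -1) → π⊥ ≈ (-0.41421, +0.00000); max(|x|,|y|,|x±y|/√2) = 0.41421 ≤ 1.5 ⇒ ∈ W
candidate 7: n = (-1, 0, 0, 1) → π⊥ ≈ (-0.29289, +0.70711); max(|x|,|y|,|x±y|/√2) = 0.70711 ≤ 1.5 ⇒ ∈ W
candidate 8: n = (0, 1, 1, 1) → π⊥ ≈ (+0.00000, +0.41421); max(|x|,|y|,|x±y|/√2) = 0.41421 ≤ 1.5 ⇒ ∈ W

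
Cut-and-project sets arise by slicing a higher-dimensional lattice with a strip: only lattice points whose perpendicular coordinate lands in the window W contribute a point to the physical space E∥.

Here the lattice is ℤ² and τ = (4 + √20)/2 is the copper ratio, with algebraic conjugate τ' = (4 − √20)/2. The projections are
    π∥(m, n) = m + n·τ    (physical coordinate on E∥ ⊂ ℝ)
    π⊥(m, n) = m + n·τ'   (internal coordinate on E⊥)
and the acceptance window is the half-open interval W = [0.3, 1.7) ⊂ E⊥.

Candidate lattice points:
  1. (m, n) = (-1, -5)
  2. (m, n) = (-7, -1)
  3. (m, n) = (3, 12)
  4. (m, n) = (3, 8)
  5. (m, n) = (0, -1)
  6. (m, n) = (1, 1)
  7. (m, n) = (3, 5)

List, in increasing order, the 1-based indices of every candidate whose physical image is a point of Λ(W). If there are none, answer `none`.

Compute τ' = (4−√20)/2 = -0.2361, so π⊥(m,n) = m -0.2361·n.
[1] lift (-1,-5): star map gives 0.1803; window check 0.3 ≤ 0.1803 < 1.7 is false → out
[2] lift (-7,-1): star map gives -6.7639; window check 0.3 ≤ -6.7639 < 1.7 is false → out
[3] lift (3,12): star map gives 0.1672; window check 0.3 ≤ 0.1672 < 1.7 is false → out
[4] lift (3,8): star map gives 1.1115; window check 0.3 ≤ 1.1115 < 1.7 is true → IN Λ
[5] lift (0,-1): star map gives 0.2361; window check 0.3 ≤ 0.2361 < 1.7 is false → out
[6] lift (1,1): star map gives 0.7639; window check 0.3 ≤ 0.7639 < 1.7 is true → IN Λ
[7] lift (3,5): star map gives 1.8197; window check 0.3 ≤ 1.8197 < 1.7 is false → out

4, 6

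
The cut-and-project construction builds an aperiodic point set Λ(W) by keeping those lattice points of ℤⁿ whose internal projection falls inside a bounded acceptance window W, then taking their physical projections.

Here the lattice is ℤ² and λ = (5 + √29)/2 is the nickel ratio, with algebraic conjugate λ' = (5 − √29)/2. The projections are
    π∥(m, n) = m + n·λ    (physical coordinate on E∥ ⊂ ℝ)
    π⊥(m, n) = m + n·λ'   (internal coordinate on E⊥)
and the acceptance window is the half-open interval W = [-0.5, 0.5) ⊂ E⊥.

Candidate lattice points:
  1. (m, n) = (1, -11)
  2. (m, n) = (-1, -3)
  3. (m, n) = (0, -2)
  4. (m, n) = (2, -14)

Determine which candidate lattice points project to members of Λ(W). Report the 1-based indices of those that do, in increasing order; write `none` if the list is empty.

2, 3

λ' = (5−√29)/2 ≈ -0.19258.
[1] lift (1,-11): star map gives 3.11841; window check -0.5 ≤ 3.11841 < 0.5 is false → out
[2] lift (-1,-3): star map gives -0.42225; window check -0.5 ≤ -0.42225 < 0.5 is true → IN Λ
[3] lift (0,-2): star map gives 0.38516; window check -0.5 ≤ 0.38516 < 0.5 is true → IN Λ
[4] lift (2,-14): star map gives 4.69615; window check -0.5 ≤ 4.69615 < 0.5 is false → out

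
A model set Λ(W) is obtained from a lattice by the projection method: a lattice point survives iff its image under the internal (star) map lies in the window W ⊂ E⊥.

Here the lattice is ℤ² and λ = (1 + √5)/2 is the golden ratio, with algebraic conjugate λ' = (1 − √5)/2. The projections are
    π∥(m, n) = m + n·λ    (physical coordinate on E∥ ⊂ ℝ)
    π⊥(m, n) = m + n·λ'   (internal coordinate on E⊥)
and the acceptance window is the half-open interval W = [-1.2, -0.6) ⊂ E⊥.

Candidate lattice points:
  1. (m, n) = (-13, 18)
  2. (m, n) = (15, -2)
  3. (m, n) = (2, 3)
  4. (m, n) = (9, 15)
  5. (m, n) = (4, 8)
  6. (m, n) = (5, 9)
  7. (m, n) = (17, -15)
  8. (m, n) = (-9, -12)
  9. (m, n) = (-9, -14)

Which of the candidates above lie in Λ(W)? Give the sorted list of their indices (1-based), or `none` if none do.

Compute λ' = (1−√5)/2 = -0.618034, so π⊥(m,n) = m -0.618034·n.
[1] lift (-13,18): star map gives -24.124612; window check -1.2 ≤ -24.124612 < -0.6 is false → out
[2] lift (15,-2): star map gives 16.236068; window check -1.2 ≤ 16.236068 < -0.6 is false → out
[3] lift (2,3): star map gives 0.145898; window check -1.2 ≤ 0.145898 < -0.6 is false → out
[4] lift (9,15): star map gives -0.270510; window check -1.2 ≤ -0.270510 < -0.6 is false → out
[5] lift (4,8): star map gives -0.944272; window check -1.2 ≤ -0.944272 < -0.6 is true → IN Λ
[6] lift (5,9): star map gives -0.562306; window check -1.2 ≤ -0.562306 < -0.6 is false → out
[7] lift (17,-15): star map gives 26.270510; window check -1.2 ≤ 26.270510 < -0.6 is false → out
[8] lift (-9,-12): star map gives -1.583592; window check -1.2 ≤ -1.583592 < -0.6 is false → out
[9] lift (-9,-14): star map gives -0.347524; window check -1.2 ≤ -0.347524 < -0.6 is false → out

5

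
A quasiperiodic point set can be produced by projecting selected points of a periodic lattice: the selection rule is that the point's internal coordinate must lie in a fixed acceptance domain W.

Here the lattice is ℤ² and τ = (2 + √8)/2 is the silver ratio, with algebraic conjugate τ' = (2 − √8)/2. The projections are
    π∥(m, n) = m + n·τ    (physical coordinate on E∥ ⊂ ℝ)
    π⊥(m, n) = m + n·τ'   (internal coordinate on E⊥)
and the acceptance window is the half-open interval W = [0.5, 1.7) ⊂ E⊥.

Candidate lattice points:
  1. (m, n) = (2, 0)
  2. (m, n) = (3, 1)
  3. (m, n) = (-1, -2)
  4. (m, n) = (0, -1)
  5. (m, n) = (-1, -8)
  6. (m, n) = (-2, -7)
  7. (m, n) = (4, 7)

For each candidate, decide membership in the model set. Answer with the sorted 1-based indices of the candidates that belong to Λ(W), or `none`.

6, 7

τ' = (2−√8)/2 ≈ -0.41421.
[1] lift (2,0): star map gives 2.00000; window check 0.5 ≤ 2.00000 < 1.7 is false → out
[2] lift (3,1): star map gives 2.58579; window check 0.5 ≤ 2.58579 < 1.7 is false → out
[3] lift (-1,-2): star map gives -0.17157; window check 0.5 ≤ -0.17157 < 1.7 is false → out
[4] lift (0,-1): star map gives 0.41421; window check 0.5 ≤ 0.41421 < 1.7 is false → out
[5] lift (-1,-8): star map gives 2.31371; window check 0.5 ≤ 2.31371 < 1.7 is false → out
[6] lift (-2,-7): star map gives 0.89949; window check 0.5 ≤ 0.89949 < 1.7 is true → IN Λ
[7] lift (4,7): star map gives 1.10051; window check 0.5 ≤ 1.10051 < 1.7 is true → IN Λ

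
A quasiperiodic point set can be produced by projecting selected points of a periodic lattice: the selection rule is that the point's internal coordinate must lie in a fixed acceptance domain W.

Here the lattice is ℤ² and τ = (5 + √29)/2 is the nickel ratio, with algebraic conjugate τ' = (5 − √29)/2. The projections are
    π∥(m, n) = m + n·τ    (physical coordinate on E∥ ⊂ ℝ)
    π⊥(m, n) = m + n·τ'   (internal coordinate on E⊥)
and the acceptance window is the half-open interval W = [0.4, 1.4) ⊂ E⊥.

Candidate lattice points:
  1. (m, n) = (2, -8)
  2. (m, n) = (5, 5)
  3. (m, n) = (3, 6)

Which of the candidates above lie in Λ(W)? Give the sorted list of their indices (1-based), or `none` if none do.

none

Numerically τ ≈ 5.19258 and τ' = −1/τ ≈ -0.19258.
#1 (2,-8): internal coord 2 + (-8)·τ' = +3.54066; +3.54066 ∉ [0.4, 1.4) → out
#2 (5,5): internal coord 5 + (5)·τ' = +4.03709; +4.03709 ∉ [0.4, 1.4) → out
#3 (3,6): internal coord 3 + (6)·τ' = +1.84451; +1.84451 ∉ [0.4, 1.4) → out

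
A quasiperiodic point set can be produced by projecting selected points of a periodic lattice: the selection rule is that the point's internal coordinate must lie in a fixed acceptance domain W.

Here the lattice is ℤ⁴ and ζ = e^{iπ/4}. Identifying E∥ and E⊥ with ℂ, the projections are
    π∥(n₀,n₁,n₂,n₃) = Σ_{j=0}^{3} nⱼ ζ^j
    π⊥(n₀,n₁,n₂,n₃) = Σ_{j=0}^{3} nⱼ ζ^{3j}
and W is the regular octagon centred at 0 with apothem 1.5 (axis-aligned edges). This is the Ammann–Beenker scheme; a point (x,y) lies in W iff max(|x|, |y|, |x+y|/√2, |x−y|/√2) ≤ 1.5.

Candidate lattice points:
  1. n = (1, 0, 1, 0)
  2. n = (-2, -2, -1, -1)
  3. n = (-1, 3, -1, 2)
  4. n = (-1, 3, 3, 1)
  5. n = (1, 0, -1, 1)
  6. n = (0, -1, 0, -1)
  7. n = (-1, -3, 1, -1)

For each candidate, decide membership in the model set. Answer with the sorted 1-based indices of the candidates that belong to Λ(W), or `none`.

1, 6

With ζ = e^{iπ/4} the internal vectors are ζ^0,ζ^3,ζ^6,ζ^9.
candidate 1: n = (1, 0, 1, 0) → π⊥ ≈ (+1.000000, -1.000000); max(|x|,|y|,|x±y|/√2) = 1.414214 ≤ 1.5 ⇒ ∈ W
candidate 2: n = (-2, -2, -1, -1) → π⊥ ≈ (-1.292893, -1.121320); max(|x|,|y|,|x±y|/√2) = 1.707107 > 1.5 ⇒ ∉ W
candidate 3: n = (-1, 3, -1, 2) → π⊥ ≈ (-1.707107, +4.535534); max(|x|,|y|,|x±y|/√2) = 4.535534 > 1.5 ⇒ ∉ W
candidate 4: n = (-1, 3, 3, 1) → π⊥ ≈ (-2.414214, -0.171573); max(|x|,|y|,|x±y|/√2) = 2.414214 > 1.5 ⇒ ∉ W
candidate 5: n = (1, 0, -1, 1) → π⊥ ≈ (+1.707107, +1.707107); max(|x|,|y|,|x±y|/√2) = 2.414214 > 1.5 ⇒ ∉ W
candidate 6: n = (0, -1, 0, -1) → π⊥ ≈ (+0.000000, -1.414214); max(|x|,|y|,|x±y|/√2) = 1.414214 ≤ 1.5 ⇒ ∈ W
candidate 7: n = (-1, -3, 1, -1) → π⊥ ≈ (+0.414214, -3.828427); max(|x|,|y|,|x±y|/√2) = 3.828427 > 1.5 ⇒ ∉ W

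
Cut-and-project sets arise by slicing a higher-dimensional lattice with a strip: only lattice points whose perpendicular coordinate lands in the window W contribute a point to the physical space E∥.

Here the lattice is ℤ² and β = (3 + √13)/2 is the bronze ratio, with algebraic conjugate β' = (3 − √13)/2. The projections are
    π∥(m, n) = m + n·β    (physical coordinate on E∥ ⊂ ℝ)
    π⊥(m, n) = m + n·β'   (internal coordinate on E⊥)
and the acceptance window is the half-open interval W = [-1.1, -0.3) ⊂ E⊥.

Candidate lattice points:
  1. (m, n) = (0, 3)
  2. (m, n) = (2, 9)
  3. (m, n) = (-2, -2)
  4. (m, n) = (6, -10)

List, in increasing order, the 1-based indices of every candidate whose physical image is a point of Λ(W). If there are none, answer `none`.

Compute β' = (3−√13)/2 = -0.30278, so π⊥(m,n) = m -0.30278·n.
[1] lift (0,3): star map gives -0.90833; window check -1.1 ≤ -0.90833 < -0.3 is true → IN Λ
[2] lift (2,9): star map gives -0.72498; window check -1.1 ≤ -0.72498 < -0.3 is true → IN Λ
[3] lift (-2,-2): star map gives -1.39445; window check -1.1 ≤ -1.39445 < -0.3 is false → out
[4] lift (6,-10): star map gives 9.02776; window check -1.1 ≤ 9.02776 < -0.3 is false → out

1, 2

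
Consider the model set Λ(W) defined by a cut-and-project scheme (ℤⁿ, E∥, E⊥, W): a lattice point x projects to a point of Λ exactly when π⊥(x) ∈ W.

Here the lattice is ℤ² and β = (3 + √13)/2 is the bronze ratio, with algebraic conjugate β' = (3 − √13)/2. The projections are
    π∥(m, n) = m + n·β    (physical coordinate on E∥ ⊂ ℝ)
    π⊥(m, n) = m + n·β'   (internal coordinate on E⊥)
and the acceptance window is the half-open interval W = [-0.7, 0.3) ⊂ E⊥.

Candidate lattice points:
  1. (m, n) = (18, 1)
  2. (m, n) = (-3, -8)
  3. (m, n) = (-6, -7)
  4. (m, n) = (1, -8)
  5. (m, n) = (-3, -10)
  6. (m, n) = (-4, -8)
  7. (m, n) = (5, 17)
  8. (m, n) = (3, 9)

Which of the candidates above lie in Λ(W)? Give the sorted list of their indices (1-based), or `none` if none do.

β' = (3−√13)/2 ≈ -0.30278.
#1 (18,1): internal coord 18 + (1)·β' = +17.69722; +17.69722 ∉ [-0.7, 0.3) → out
#2 (-3,-8): internal coord -3 + (-8)·β' = -0.57779; -0.57779 ∈ [-0.7, 0.3) → IN Λ
#3 (-6,-7): internal coord -6 + (-7)·β' = -3.88057; -3.88057 ∉ [-0.7, 0.3) → out
#4 (1,-8): internal coord 1 + (-8)·β' = +3.42221; +3.42221 ∉ [-0.7, 0.3) → out
#5 (-3,-10): internal coord -3 + (-10)·β' = +0.02776; +0.02776 ∈ [-0.7, 0.3) → IN Λ
#6 (-4,-8): internal coord -4 + (-8)·β' = -1.57779; -1.57779 ∉ [-0.7, 0.3) → out
#7 (5,17): internal coord 5 + (17)·β' = -0.14719; -0.14719 ∈ [-0.7, 0.3) → IN Λ
#8 (3,9): internal coord 3 + (9)·β' = +0.27502; +0.27502 ∈ [-0.7, 0.3) → IN Λ

2, 5, 7, 8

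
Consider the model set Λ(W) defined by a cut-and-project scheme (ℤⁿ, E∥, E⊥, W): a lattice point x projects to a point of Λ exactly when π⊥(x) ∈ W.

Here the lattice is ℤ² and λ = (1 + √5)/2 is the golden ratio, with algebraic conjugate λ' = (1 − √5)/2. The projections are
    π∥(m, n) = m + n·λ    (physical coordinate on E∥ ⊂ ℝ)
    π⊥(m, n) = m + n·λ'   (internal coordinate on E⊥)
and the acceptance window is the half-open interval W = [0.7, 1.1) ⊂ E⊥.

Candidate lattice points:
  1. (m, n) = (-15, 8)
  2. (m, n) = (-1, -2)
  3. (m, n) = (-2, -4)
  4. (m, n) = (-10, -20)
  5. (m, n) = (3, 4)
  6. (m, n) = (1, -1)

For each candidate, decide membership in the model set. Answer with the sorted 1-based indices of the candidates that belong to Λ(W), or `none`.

Numerically λ ≈ 1.618034 and λ' = −1/λ ≈ -0.618034.
#1 (-15,8): internal coord -15 + (8)·λ' = -19.944272; -19.944272 ∉ [0.7, 1.1) → out
#2 (-1,-2): internal coord -1 + (-2)·λ' = +0.236068; +0.236068 ∉ [0.7, 1.1) → out
#3 (-2,-4): internal coord -2 + (-4)·λ' = +0.472136; +0.472136 ∉ [0.7, 1.1) → out
#4 (-10,-20): internal coord -10 + (-20)·λ' = +2.360680; +2.360680 ∉ [0.7, 1.1) → out
#5 (3,4): internal coord 3 + (4)·λ' = +0.527864; +0.527864 ∉ [0.7, 1.1) → out
#6 (1,-1): internal coord 1 + (-1)·λ' = +1.618034; +1.618034 ∉ [0.7, 1.1) → out

none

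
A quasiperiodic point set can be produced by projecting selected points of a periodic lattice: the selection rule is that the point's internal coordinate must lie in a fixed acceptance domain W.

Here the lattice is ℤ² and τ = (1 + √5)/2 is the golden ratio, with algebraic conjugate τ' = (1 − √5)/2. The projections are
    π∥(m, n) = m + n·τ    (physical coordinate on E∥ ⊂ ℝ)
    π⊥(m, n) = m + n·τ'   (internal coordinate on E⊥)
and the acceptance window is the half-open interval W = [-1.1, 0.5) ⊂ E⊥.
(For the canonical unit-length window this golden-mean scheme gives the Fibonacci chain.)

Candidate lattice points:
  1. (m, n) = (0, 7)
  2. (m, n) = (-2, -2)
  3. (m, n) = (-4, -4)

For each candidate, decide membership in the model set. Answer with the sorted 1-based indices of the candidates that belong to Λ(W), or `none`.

τ' = (1−√5)/2 ≈ -0.61803.
candidate 1: (m,n)=(0,7) → π∥ = 0+7·τ ≈ 11.32624, π⊥ = 0+7·τ' ≈ -4.32624 ∉ [-1.1, 0.5) ⇒ out
candidate 2: (m,n)=(-2,-2) → π∥ = -2-2·τ ≈ -5.23607, π⊥ = -2-2·τ' ≈ -0.76393 ∈ [-1.1, 0.5) ⇒ IN Λ
candidate 3: (m,n)=(-4,-4) → π∥ = -4-4·τ ≈ -10.47214, π⊥ = -4-4·τ' ≈ -1.52786 ∉ [-1.1, 0.5) ⇒ out

2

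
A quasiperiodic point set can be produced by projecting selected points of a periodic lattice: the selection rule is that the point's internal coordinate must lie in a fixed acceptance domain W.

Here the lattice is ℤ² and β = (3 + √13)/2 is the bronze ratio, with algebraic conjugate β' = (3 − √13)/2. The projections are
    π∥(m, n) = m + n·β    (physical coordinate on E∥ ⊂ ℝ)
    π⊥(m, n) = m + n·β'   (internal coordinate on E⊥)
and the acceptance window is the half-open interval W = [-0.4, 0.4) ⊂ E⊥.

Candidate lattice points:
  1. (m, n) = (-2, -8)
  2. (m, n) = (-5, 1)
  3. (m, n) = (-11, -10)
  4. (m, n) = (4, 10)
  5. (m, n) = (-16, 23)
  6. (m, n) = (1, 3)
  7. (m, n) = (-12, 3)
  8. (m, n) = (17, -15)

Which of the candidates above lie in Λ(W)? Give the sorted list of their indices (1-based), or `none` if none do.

Numerically β ≈ 3.30278 and β' = −1/β ≈ -0.30278.
candidate 1: (m,n)=(-2,-8) → π∥ = -2-8·β ≈ -28.42221, π⊥ = -2-8·β' ≈ 0.42221 ∉ [-0.4, 0.4) ⇒ out
candidate 2: (m,n)=(-5,1) → π∥ = -5+1·β ≈ -1.69722, π⊥ = -5+1·β' ≈ -5.30278 ∉ [-0.4, 0.4) ⇒ out
candidate 3: (m,n)=(-11,-10) → π∥ = -11-10·β ≈ -44.02776, π⊥ = -11-10·β' ≈ -7.97224 ∉ [-0.4, 0.4) ⇒ out
candidate 4: (m,n)=(4,10) → π∥ = 4+10·β ≈ 37.02776, π⊥ = 4+10·β' ≈ 0.97224 ∉ [-0.4, 0.4) ⇒ out
candidate 5: (m,n)=(-16,23) → π∥ = -16+23·β ≈ 59.96384, π⊥ = -16+23·β' ≈ -22.96384 ∉ [-0.4, 0.4) ⇒ out
candidate 6: (m,n)=(1,3) → π∥ = 1+3·β ≈ 10.90833, π⊥ = 1+3·β' ≈ 0.09167 ∈ [-0.4, 0.4) ⇒ IN Λ
candidate 7: (m,n)=(-12,3) → π∥ = -12+3·β ≈ -2.09167, π⊥ = -12+3·β' ≈ -12.90833 ∉ [-0.4, 0.4) ⇒ out
candidate 8: (m,n)=(17,-15) → π∥ = 17-15·β ≈ -32.54163, π⊥ = 17-15·β' ≈ 21.54163 ∉ [-0.4, 0.4) ⇒ out

6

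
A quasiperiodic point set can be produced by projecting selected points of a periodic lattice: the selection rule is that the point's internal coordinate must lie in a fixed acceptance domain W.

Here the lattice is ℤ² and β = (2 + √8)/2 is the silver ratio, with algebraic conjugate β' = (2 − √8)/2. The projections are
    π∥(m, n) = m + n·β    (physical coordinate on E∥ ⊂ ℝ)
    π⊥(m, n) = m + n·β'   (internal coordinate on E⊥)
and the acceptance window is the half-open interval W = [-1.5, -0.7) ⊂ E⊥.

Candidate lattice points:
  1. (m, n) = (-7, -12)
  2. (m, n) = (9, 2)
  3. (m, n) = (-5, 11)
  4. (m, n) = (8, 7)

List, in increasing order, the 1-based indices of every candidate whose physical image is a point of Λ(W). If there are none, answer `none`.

Compute β' = (2−√8)/2 = -0.41421, so π⊥(m,n) = m -0.41421·n.
candidate 1: (m,n)=(-7,-12) → π∥ = -7-12·β ≈ -35.97056, π⊥ = -7-12·β' ≈ -2.02944 ∉ [-1.5, -0.7) ⇒ out
candidate 2: (m,n)=(9,2) → π∥ = 9+2·β ≈ 13.82843, π⊥ = 9+2·β' ≈ 8.17157 ∉ [-1.5, -0.7) ⇒ out
candidate 3: (m,n)=(-5,11) → π∥ = -5+11·β ≈ 21.55635, π⊥ = -5+11·β' ≈ -9.55635 ∉ [-1.5, -0.7) ⇒ out
candidate 4: (m,n)=(8,7) → π∥ = 8+7·β ≈ 24.89949, π⊥ = 8+7·β' ≈ 5.10051 ∉ [-1.5, -0.7) ⇒ out

none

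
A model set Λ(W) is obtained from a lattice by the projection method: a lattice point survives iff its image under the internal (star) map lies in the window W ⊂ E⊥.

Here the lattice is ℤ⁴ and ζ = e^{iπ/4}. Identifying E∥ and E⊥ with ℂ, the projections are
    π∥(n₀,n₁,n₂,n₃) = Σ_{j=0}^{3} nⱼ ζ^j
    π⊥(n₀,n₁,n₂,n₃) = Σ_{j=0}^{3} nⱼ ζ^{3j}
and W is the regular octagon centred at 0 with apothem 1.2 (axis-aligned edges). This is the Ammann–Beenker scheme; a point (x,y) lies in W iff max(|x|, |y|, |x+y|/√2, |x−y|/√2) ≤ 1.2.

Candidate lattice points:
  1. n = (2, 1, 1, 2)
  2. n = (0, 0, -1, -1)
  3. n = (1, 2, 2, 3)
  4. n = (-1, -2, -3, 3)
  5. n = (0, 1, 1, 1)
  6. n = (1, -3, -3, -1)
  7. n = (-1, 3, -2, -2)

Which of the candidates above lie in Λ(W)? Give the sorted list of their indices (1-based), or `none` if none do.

π⊥(n) = n₀ + n₁ζ³ + n₂ζ⁶ + n₃ζ⁹ where ζ = e^{iπ/4}.
#1 (2, 1, 1, 2): internal (2.70711, 1.12132); octagon support 2.70711 vs apothem 1.2 → ∉ W
#2 (0, 0, -1, -1): internal (-0.70711, 0.29289); octagon support 0.70711 vs apothem 1.2 → ∈ W
#3 (1, 2, 2, 3): internal (1.70711, 1.53553); octagon support 2.29289 vs apothem 1.2 → ∉ W
#4 (-1, -2, -3, 3): internal (2.53553, 3.70711); octagon support 4.41421 vs apothem 1.2 → ∉ W
#5 (0, 1, 1, 1): internal (0.00000, 0.41421); octagon support 0.41421 vs apothem 1.2 → ∈ W
#6 (1, -3, -3, -1): internal (2.41421, 0.17157); octagon support 2.41421 vs apothem 1.2 → ∉ W
#7 (-1, 3, -2, -2): internal (-4.53553, 2.70711); octagon support 5.12132 vs apothem 1.2 → ∉ W

2, 5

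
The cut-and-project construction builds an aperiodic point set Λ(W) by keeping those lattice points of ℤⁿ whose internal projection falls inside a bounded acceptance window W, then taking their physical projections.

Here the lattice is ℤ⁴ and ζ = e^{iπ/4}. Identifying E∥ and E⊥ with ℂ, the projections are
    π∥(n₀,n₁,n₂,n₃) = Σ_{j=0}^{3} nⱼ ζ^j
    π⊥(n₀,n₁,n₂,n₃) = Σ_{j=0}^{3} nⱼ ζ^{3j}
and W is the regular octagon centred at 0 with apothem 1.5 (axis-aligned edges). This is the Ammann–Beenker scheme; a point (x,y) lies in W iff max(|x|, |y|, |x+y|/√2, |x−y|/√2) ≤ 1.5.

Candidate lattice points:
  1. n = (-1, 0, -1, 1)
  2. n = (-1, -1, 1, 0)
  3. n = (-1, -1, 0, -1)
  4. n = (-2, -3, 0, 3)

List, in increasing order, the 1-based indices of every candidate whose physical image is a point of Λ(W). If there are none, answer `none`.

none

π⊥(n) = n₀ + n₁ζ³ + n₂ζ⁶ + n₃ζ⁹ where ζ = e^{iπ/4}.
#1 (-1, 0, -1, 1): internal (-0.29289, 1.70711); octagon support 1.70711 vs apothem 1.5 → ∉ W
#2 (-1, -1, 1, 0): internal (-0.29289, -1.70711); octagon support 1.70711 vs apothem 1.5 → ∉ W
#3 (-1, -1, 0, -1): internal (-1.00000, -1.41421); octagon support 1.70711 vs apothem 1.5 → ∉ W
#4 (-2, -3, 0, 3): internal (2.24264, 0.00000); octagon support 2.24264 vs apothem 1.5 → ∉ W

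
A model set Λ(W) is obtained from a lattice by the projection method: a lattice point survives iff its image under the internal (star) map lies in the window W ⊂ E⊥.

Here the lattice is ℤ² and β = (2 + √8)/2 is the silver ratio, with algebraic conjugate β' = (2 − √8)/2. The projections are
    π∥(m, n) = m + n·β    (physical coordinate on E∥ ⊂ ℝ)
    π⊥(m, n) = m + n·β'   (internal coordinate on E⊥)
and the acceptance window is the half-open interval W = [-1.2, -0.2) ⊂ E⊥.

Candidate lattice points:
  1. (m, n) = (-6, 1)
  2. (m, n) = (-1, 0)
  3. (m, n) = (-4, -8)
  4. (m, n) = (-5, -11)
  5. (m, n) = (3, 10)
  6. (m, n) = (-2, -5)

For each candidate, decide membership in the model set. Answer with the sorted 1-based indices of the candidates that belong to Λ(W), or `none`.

2, 3, 4, 5

Numerically β ≈ 2.4142 and β' = −1/β ≈ -0.4142.
[1] lift (-6,1): star map gives -6.4142; window check -1.2 ≤ -6.4142 < -0.2 is false → out
[2] lift (-1,0): star map gives -1.0000; window check -1.2 ≤ -1.0000 < -0.2 is true → IN Λ
[3] lift (-4,-8): star map gives -0.6863; window check -1.2 ≤ -0.6863 < -0.2 is true → IN Λ
[4] lift (-5,-11): star map gives -0.4437; window check -1.2 ≤ -0.4437 < -0.2 is true → IN Λ
[5] lift (3,10): star map gives -1.1421; window check -1.2 ≤ -1.1421 < -0.2 is true → IN Λ
[6] lift (-2,-5): star map gives 0.0711; window check -1.2 ≤ 0.0711 < -0.2 is false → out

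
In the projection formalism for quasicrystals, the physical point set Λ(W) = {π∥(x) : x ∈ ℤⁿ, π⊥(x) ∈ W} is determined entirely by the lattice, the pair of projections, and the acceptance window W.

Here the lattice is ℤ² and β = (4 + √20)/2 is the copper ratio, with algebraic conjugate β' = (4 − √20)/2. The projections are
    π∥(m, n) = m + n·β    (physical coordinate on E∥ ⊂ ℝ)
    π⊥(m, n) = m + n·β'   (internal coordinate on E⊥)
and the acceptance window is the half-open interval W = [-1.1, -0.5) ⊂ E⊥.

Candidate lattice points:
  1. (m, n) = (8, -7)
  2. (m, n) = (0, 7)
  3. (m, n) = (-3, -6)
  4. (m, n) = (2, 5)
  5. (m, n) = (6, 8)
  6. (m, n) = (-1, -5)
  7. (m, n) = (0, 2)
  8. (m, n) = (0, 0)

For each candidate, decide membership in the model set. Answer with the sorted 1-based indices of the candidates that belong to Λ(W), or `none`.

none

β' = (4−√20)/2 ≈ -0.2361.
#1 (8,-7): internal coord 8 + (-7)·β' = +9.6525; +9.6525 ∉ [-1.1, -0.5) → out
#2 (0,7): internal coord 0 + (7)·β' = -1.6525; -1.6525 ∉ [-1.1, -0.5) → out
#3 (-3,-6): internal coord -3 + (-6)·β' = -1.5836; -1.5836 ∉ [-1.1, -0.5) → out
#4 (2,5): internal coord 2 + (5)·β' = +0.8197; +0.8197 ∉ [-1.1, -0.5) → out
#5 (6,8): internal coord 6 + (8)·β' = +4.1115; +4.1115 ∉ [-1.1, -0.5) → out
#6 (-1,-5): internal coord -1 + (-5)·β' = +0.1803; +0.1803 ∉ [-1.1, -0.5) → out
#7 (0,2): internal coord 0 + (2)·β' = -0.4721; -0.4721 ∉ [-1.1, -0.5) → out
#8 (0,0): internal coord 0 + (0)·β' = +0.0000; +0.0000 ∉ [-1.1, -0.5) → out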